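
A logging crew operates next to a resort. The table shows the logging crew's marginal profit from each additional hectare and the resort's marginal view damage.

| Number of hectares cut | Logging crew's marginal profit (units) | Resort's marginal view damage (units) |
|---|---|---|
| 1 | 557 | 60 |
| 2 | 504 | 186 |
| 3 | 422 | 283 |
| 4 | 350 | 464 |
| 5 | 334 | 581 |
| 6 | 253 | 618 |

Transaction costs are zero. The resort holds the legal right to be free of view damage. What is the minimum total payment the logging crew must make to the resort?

529

Efficient level: marginal profit ≥ marginal view damage through level 3, so k* = 3.
With the resort holding the right, the logging crew must at least compensate total damage at k*: 60 + 186 + 283 = 529.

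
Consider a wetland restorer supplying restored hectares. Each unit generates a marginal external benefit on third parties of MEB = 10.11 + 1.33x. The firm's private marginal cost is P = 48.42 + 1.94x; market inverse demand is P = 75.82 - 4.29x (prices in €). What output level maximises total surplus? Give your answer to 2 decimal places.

x* = 7.66

Social marginal cost = private MC − MEB = 38.31 + 0.61x.
Set SMC = demand: 38.31 + 0.61x = 75.82 - 4.29x → x* = 7.6551.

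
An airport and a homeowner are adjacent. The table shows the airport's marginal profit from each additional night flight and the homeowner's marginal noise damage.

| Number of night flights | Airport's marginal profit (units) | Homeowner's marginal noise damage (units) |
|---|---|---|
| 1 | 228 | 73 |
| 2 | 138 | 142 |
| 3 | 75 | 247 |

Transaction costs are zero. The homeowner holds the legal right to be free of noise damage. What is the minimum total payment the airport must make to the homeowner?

Efficient level: marginal profit ≥ marginal noise damage through level 1, so k* = 1.
With the homeowner holding the right, the airport must at least compensate total damage at k*: 73 = 73.

73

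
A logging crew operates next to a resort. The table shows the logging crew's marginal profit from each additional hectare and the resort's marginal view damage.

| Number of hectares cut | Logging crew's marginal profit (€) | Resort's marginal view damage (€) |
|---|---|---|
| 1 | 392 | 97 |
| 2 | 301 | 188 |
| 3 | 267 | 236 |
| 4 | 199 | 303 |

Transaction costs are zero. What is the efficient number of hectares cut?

Bargaining reaches the level where marginal profit last exceeds marginal view damage.
That holds through level 3 (267 ≥ 236) but not at 4 (199 < 303).

3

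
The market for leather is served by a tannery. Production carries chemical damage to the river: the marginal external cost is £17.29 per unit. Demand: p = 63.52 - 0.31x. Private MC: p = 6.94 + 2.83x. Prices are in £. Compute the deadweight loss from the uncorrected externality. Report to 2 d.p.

DWL = £47.60

Market equilibrium (private): 6.94 + 2.83x = 63.52 - 0.31x → x_m = 18.0191.
Social marginal cost = private MC + MEC = 24.23 + 2.83x.
Set SMC = demand: 24.23 + 2.83x = 63.52 - 0.31x → x* = 12.5127.
The welfare-loss triangle has base |x_m − x*| and height MEC(x_m) (the vertical gap between SMC and demand is zero at x* and MEC at x_m).
DWL = ½ × 5.5064 × 17.2900 = 47.6028.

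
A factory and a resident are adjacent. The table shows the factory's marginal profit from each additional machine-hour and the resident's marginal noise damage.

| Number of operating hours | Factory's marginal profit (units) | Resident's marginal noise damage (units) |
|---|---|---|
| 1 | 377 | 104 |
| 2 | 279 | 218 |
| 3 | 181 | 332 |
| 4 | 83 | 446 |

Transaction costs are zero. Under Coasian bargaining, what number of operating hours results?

2

Bargaining reaches the level where marginal profit last exceeds marginal noise damage.
That holds through level 2 (279 ≥ 218) but not at 3 (181 < 332).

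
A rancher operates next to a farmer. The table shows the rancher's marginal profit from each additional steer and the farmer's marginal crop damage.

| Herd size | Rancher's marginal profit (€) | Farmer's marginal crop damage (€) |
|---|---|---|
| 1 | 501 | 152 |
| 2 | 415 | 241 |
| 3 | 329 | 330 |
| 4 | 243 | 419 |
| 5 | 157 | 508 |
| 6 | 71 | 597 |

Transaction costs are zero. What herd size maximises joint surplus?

2

Bargaining reaches the level where marginal profit last exceeds marginal crop damage.
That holds through level 2 (415 ≥ 241) but not at 3 (329 < 330).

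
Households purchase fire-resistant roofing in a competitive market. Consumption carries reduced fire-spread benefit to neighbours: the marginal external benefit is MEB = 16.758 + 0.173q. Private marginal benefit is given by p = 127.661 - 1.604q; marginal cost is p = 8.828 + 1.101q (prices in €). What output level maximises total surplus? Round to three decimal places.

q* = 53.551

Social marginal benefit = demand + MEB = 144.419 - 1.431q.
Set SMB = MC: 144.419 - 1.431q = 8.828 + 1.101q → q* = 53.5509.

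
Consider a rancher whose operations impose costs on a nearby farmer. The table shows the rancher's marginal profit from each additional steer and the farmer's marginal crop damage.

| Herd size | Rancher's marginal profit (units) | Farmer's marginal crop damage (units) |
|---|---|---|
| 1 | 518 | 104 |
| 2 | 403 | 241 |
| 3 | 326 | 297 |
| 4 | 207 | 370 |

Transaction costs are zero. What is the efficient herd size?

Bargaining reaches the level where marginal profit last exceeds marginal crop damage.
That holds through level 3 (326 ≥ 297) but not at 4 (207 < 370).

3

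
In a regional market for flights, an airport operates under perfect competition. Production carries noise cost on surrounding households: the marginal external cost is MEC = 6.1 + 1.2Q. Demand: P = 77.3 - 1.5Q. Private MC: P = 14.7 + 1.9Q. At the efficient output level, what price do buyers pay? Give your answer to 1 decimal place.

Social marginal cost = private MC + MEC = 20.8 + 3.1Q.
Set SMC = demand: 20.8 + 3.1Q = 77.3 - 1.5Q → Q* = 12.2826.
Consumer price on the demand curve at Q*: 77.3 − 1.5×12.2826 = 58.8761.

P = 58.9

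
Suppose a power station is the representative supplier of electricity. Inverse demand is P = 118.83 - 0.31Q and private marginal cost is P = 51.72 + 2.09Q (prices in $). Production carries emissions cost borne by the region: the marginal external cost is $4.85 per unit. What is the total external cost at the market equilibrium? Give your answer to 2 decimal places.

Market equilibrium (private): 51.72 + 2.09Q = 118.83 - 0.31Q → Q_m = 27.9625.
Total external cost = MEC × Q_m = 4.85 × 27.9625 = 135.6181.

$135.62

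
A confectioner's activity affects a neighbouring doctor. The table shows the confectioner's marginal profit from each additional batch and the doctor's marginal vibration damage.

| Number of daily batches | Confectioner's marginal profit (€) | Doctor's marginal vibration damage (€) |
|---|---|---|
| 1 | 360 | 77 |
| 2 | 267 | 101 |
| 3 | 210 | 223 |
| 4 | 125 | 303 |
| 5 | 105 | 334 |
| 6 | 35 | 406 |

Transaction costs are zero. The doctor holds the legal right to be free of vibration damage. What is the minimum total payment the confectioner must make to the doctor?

€178

Efficient level: marginal profit ≥ marginal vibration damage through level 2, so k* = 2.
With the doctor holding the right, the confectioner must at least compensate total damage at k*: 77 + 101 = 178.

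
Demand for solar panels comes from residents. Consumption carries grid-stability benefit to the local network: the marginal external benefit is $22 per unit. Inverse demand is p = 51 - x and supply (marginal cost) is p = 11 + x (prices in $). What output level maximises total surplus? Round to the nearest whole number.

Social marginal benefit = demand + MEB = 73 - x.
Set SMB = MC: 73 - x = 11 + x → x* = 31.0000.

x* = 31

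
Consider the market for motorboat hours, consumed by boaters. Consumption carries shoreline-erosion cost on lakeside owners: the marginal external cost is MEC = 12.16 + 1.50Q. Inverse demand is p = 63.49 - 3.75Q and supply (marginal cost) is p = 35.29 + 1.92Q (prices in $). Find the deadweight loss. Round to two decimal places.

DWL = $26.84

Market equilibrium (private): 35.29 + 1.92Q = 63.49 - 3.75Q → Q_m = 4.9735.
Social marginal benefit = demand − MEC = 51.33 - 5.25Q.
Set SMB = MC: 51.33 - 5.25Q = 35.29 + 1.92Q → Q* = 2.2371.
The welfare-loss triangle has base |Q_m − Q*| and height MEC(Q_m) (the vertical gap between SMB and MC is zero at Q* and MEC at Q_m).
DWL = ½ × 2.7364 × 19.6203 = 26.8445.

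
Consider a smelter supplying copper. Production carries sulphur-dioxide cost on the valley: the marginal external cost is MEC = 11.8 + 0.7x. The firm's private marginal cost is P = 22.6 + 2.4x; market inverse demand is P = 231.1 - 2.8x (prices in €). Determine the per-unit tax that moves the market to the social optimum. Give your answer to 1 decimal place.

Social marginal cost = private MC + MEC = 34.4 + 3.1x.
Set SMC = demand: 34.4 + 3.1x = 231.1 - 2.8x → x* = 33.3390.
The Pigouvian tax equals MEC at x*: 11.8 + 0.7×33.3390 = 35.1373.

tax = €35.1 per unit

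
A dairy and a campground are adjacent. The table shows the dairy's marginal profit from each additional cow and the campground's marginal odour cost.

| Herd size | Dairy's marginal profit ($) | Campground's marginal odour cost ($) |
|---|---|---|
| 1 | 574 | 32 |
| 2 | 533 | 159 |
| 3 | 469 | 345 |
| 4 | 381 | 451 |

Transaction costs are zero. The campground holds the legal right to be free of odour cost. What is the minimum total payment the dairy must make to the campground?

Efficient level: marginal profit ≥ marginal odour cost through level 3, so k* = 3.
With the campground holding the right, the dairy must at least compensate total damage at k*: 32 + 159 + 345 = 536.

$536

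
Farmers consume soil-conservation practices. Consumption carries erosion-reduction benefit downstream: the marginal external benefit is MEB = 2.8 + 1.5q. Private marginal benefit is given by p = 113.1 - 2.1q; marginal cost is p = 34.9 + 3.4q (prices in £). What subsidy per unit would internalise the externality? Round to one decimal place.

subsidy = £33.2 per unit

Social marginal benefit = demand + MEB = 115.9 - 0.6q.
Set SMB = MC: 115.9 - 0.6q = 34.9 + 3.4q → q* = 20.2500.
The Pigouvian subsidy equals MEB at q*: 2.8 + 1.5×20.2500 = 33.1750.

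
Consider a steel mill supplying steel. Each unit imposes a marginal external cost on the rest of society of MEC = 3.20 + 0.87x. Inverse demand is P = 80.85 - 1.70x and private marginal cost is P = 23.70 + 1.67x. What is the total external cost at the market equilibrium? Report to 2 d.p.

Market equilibrium (private): 23.70 + 1.67x = 80.85 - 1.70x → x_m = 16.9585.
Total external cost = ∫₀^{x_m} (3.20 + 0.87x) dx = 3.20×16.9585 + ½×0.87×16.9585² = 179.3692.

179.37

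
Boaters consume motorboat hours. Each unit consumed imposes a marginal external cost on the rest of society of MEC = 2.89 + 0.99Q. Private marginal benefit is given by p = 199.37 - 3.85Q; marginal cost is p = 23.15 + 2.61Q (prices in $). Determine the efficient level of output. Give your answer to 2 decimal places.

Social marginal benefit = demand − MEC = 196.48 - 4.84Q.
Set SMB = MC: 196.48 - 4.84Q = 23.15 + 2.61Q → Q* = 23.2658.

Q* = 23.27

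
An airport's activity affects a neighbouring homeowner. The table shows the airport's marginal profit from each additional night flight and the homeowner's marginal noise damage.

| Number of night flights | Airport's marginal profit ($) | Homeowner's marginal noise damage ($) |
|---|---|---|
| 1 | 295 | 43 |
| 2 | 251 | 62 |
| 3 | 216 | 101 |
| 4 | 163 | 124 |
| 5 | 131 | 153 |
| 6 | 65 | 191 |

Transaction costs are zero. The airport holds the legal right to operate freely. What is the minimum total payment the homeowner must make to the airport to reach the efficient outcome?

$196

Left alone the airport would choose level 6 (marginal profit stays positive).
Efficient level: k* = 4 (marginal profit ≥ marginal noise damage through 4).
The homeowner must at least cover the airport's forgone profit from cutting 6→4: 131 + 65 = 196.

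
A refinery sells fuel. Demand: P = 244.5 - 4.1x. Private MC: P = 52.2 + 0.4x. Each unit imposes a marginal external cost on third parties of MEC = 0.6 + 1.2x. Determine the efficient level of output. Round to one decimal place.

Social marginal cost = private MC + MEC = 52.8 + 1.6x.
Set SMC = demand: 52.8 + 1.6x = 244.5 - 4.1x → x* = 33.6316.

x* = 33.6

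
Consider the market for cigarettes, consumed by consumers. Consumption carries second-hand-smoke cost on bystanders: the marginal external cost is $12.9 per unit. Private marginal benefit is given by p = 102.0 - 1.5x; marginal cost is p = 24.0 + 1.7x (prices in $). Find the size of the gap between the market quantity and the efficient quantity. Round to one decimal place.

4.0 units

Market equilibrium (private): 24.0 + 1.7x = 102.0 - 1.5x → x_m = 24.3750.
Social marginal benefit = demand − MEC = 89.1 - 1.5x.
Set SMB = MC: 89.1 - 1.5x = 24.0 + 1.7x → x* = 20.3438.
Gap = |24.3750 − 20.3438| = 4.0312.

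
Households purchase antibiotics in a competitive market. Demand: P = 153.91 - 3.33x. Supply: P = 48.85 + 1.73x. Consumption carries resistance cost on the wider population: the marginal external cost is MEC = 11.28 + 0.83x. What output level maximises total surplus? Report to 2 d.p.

Social marginal benefit = demand − MEC = 142.63 - 4.16x.
Set SMB = MC: 142.63 - 4.16x = 48.85 + 1.73x → x* = 15.9219.

x* = 15.92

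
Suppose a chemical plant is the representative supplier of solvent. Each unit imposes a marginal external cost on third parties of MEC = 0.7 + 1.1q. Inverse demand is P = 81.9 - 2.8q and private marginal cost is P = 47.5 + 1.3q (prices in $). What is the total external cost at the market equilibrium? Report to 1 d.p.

Market equilibrium (private): 47.5 + 1.3q = 81.9 - 2.8q → q_m = 8.3902.
Total external cost = ∫₀^{q_m} (0.7 + 1.1q) dq = 0.7×8.3902 + ½×1.1×8.3902² = 44.5906.

$44.6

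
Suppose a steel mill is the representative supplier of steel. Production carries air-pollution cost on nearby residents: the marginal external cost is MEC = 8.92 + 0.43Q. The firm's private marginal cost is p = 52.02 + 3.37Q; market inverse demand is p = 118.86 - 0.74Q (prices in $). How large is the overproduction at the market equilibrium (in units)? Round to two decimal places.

Market equilibrium (private): 52.02 + 3.37Q = 118.86 - 0.74Q → Q_m = 16.2628.
Social marginal cost = private MC + MEC = 60.94 + 3.80Q.
Set SMC = demand: 60.94 + 3.80Q = 118.86 - 0.74Q → Q* = 12.7577.
Gap = |16.2628 − 12.7577| = 3.5051.

3.51 units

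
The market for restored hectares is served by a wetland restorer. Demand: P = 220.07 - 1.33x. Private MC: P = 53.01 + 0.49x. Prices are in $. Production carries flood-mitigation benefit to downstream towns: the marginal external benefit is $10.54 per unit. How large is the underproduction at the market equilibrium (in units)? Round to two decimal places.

5.79 units

Market equilibrium (private): 53.01 + 0.49x = 220.07 - 1.33x → x_m = 91.7912.
Social marginal cost = private MC − MEB = 42.47 + 0.49x.
Set SMC = demand: 42.47 + 0.49x = 220.07 - 1.33x → x* = 97.5824.
Gap = |91.7912 − 97.5824| = 5.7912.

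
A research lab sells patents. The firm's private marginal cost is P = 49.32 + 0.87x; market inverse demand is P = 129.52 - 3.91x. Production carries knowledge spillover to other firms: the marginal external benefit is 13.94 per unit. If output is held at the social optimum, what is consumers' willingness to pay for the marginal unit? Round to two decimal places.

P = 52.51

Social marginal cost = private MC − MEB = 35.38 + 0.87x.
Set SMC = demand: 35.38 + 0.87x = 129.52 - 3.91x → x* = 19.6946.
Consumer price on the demand curve at x*: 129.52 − 3.91×19.6946 = 52.5141.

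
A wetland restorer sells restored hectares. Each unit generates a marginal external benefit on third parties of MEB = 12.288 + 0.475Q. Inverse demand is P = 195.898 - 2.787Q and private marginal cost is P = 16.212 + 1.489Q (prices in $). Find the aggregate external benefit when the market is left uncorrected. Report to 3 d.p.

Market equilibrium (private): 16.212 + 1.489Q = 195.898 - 2.787Q → Q_m = 42.0220.
Total external benefit = ∫₀^{Q_m} (12.288 + 0.475Q) dQ = 12.288×42.0220 + ½×0.475×42.0220² = 935.7554.

$935.755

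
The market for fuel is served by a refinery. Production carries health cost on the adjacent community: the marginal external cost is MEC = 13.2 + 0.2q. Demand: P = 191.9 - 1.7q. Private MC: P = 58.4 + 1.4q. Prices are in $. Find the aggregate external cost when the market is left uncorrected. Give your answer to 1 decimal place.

$753.9

Market equilibrium (private): 58.4 + 1.4q = 191.9 - 1.7q → q_m = 43.0645.
Total external cost = ∫₀^{q_m} (13.2 + 0.2q) dq = 13.2×43.0645 + ½×0.2×43.0645² = 753.9065.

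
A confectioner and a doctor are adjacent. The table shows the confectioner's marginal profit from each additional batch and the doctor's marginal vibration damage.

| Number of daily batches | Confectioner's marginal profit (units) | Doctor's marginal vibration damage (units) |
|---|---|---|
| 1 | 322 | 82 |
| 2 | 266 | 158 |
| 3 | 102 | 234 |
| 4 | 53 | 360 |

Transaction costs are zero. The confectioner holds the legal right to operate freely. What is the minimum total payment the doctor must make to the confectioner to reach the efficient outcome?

Left alone the confectioner would choose level 4 (marginal profit stays positive).
Efficient level: k* = 2 (marginal profit ≥ marginal vibration damage through 2).
The doctor must at least cover the confectioner's forgone profit from cutting 4→2: 102 + 53 = 155.

155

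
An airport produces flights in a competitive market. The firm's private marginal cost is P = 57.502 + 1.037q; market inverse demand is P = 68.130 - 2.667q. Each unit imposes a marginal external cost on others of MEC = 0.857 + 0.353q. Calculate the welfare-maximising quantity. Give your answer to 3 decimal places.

Social marginal cost = private MC + MEC = 58.359 + 1.390q.
Set SMC = demand: 58.359 + 1.390q = 68.130 - 2.667q → q* = 2.4084.

q* = 2.408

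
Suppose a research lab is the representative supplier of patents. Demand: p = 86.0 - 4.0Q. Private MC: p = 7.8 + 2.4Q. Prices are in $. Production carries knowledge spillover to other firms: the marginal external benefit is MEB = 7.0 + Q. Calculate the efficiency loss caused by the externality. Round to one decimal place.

DWL = $34.2

Market equilibrium (private): 7.8 + 2.4Q = 86.0 - 4.0Q → Q_m = 12.2188.
Social marginal cost = private MC − MEB = 0.8 + 1.4Q.
Set SMC = demand: 0.8 + 1.4Q = 86.0 - 4.0Q → Q* = 15.7778.
Height of the DWL triangle at Q_m is demand(Q_m) − SMC(Q_m) = MEB(Q_m) = 19.2188.
DWL = ½ × 3.5590 × 19.2188 = 34.1999.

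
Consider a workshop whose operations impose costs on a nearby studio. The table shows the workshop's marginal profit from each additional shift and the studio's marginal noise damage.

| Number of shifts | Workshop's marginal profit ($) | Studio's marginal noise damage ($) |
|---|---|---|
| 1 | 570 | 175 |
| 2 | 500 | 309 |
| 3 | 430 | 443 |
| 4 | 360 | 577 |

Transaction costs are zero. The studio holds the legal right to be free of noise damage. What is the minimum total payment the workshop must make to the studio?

Efficient level: marginal profit ≥ marginal noise damage through level 2, so k* = 2.
With the studio holding the right, the workshop must at least compensate total damage at k*: 175 + 309 = 484.

$484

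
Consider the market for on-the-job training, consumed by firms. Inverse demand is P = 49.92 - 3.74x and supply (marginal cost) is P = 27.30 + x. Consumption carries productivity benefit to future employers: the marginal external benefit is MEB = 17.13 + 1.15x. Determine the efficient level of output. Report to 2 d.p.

Social marginal benefit = demand + MEB = 67.05 - 2.59x.
Set SMB = MC: 67.05 - 2.59x = 27.30 + x → x* = 11.0724.

x* = 11.07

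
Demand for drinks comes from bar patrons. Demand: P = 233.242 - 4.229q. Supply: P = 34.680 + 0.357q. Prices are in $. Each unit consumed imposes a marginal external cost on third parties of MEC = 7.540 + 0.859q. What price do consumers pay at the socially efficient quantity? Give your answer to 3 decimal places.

Social marginal benefit = demand − MEC = 225.702 - 5.088q.
Set SMB = MC: 225.702 - 5.088q = 34.680 + 0.357q → q* = 35.0821.
Consumer price on the demand curve at q*: 233.242 − 4.229×35.0821 = 84.8798.

P = $84.880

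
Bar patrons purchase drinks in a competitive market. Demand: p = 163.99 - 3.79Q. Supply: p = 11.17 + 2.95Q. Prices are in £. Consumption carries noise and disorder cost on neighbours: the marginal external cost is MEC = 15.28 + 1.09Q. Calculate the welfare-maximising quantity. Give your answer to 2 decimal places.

Q* = 17.57

Social marginal benefit = demand − MEC = 148.71 - 4.88Q.
Set SMB = MC: 148.71 - 4.88Q = 11.17 + 2.95Q → Q* = 17.5658.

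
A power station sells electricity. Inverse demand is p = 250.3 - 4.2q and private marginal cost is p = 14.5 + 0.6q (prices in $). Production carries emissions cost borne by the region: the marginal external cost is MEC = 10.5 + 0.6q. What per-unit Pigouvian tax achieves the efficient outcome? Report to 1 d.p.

Social marginal cost = private MC + MEC = 25.0 + 1.2q.
Set SMC = demand: 25.0 + 1.2q = 250.3 - 4.2q → q* = 41.7222.
The Pigouvian tax equals MEC at q*: 10.5 + 0.6×41.7222 = 35.5333.

tax = $35.5 per unit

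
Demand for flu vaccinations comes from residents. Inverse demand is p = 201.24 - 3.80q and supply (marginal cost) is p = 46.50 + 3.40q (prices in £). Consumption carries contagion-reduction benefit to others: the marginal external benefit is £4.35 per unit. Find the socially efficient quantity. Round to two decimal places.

Social marginal benefit = demand + MEB = 205.59 - 3.80q.
Set SMB = MC: 205.59 - 3.80q = 46.50 + 3.40q → q* = 22.0958.

q* = 22.10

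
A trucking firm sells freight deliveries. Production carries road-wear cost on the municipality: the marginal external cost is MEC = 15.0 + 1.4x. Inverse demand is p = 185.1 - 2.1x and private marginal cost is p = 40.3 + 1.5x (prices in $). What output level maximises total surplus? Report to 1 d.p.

Social marginal cost = private MC + MEC = 55.3 + 2.9x.
Set SMC = demand: 55.3 + 2.9x = 185.1 - 2.1x → x* = 25.9600.

x* = 26.0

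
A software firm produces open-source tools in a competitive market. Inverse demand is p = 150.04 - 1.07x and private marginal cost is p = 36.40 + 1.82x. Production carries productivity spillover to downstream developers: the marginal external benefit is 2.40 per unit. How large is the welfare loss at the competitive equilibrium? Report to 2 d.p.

Market equilibrium (private): 36.40 + 1.82x = 150.04 - 1.07x → x_m = 39.3218.
Social marginal cost = private MC − MEB = 34.00 + 1.82x.
Set SMC = demand: 34.00 + 1.82x = 150.04 - 1.07x → x* = 40.1522.
The loss is the area between SMC and demand from x* to x_m; with linear curves that's a triangle of height MEB(x_m).
DWL = ½ × 0.8304 × 2.4000 = 0.9965.

DWL = 1.00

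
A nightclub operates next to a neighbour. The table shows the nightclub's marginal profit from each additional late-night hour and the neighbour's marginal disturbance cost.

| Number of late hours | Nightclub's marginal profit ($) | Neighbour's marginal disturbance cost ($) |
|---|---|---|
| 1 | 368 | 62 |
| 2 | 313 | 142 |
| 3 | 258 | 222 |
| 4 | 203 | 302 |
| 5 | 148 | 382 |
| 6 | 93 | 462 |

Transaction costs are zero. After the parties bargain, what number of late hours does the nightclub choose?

Bargaining reaches the level where marginal profit last exceeds marginal disturbance cost.
That holds through level 3 (258 ≥ 222) but not at 4 (203 < 302).

3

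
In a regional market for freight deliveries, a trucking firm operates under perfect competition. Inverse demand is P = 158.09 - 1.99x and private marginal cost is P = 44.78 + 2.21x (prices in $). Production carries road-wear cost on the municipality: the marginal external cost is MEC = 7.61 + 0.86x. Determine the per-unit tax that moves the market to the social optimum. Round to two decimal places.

Social marginal cost = private MC + MEC = 52.39 + 3.07x.
Set SMC = demand: 52.39 + 3.07x = 158.09 - 1.99x → x* = 20.8893.
The Pigouvian tax equals MEC at x*: 7.61 + 0.86×20.8893 = 25.5748.

tax = $25.57 per unit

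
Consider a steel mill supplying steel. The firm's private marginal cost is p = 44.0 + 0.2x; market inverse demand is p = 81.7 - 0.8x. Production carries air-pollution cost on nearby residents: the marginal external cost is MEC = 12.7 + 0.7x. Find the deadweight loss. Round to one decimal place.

DWL = 449.4

Market equilibrium (private): 44.0 + 0.2x = 81.7 - 0.8x → x_m = 37.7000.
Social marginal cost = private MC + MEC = 56.7 + 0.9x.
Set SMC = demand: 56.7 + 0.9x = 81.7 - 0.8x → x* = 14.7059.
Height of the DWL triangle at x_m is SMC(x_m) − demand(x_m) = MEC(x_m) = 39.0900.
DWL = ½ × 22.9941 × 39.0900 = 449.4197.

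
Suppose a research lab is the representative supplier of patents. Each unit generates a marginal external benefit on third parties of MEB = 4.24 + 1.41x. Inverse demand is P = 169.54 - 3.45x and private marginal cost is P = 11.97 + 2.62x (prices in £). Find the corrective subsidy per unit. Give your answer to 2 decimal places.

subsidy = £53.20 per unit

Social marginal cost = private MC − MEB = 7.73 + 1.21x.
Set SMC = demand: 7.73 + 1.21x = 169.54 - 3.45x → x* = 34.7232.
The Pigouvian subsidy equals MEB at x*: 4.24 + 1.41×34.7232 = 53.1997.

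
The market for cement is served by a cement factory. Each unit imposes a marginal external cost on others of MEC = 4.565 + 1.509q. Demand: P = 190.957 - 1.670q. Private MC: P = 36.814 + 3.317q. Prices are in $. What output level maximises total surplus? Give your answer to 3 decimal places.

q* = 23.026

Social marginal cost = private MC + MEC = 41.379 + 4.826q.
Set SMC = demand: 41.379 + 4.826q = 190.957 - 1.670q → q* = 23.0262.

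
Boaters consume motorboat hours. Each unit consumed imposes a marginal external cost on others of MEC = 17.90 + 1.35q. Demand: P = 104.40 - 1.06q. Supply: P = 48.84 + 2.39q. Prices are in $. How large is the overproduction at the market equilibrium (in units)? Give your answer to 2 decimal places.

Market equilibrium (private): 48.84 + 2.39q = 104.40 - 1.06q → q_m = 16.1043.
Social marginal benefit = demand − MEC = 86.50 - 2.41q.
Set SMB = MC: 86.50 - 2.41q = 48.84 + 2.39q → q* = 7.8458.
Gap = |16.1043 − 7.8458| = 8.2585.

8.26 units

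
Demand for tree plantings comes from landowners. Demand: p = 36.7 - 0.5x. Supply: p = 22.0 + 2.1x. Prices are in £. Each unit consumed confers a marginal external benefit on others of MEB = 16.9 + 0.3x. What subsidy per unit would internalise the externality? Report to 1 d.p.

subsidy = £21.0 per unit

Social marginal benefit = demand + MEB = 53.6 - 0.2x.
Set SMB = MC: 53.6 - 0.2x = 22.0 + 2.1x → x* = 13.7391.
The Pigouvian subsidy equals MEB at x*: 16.9 + 0.3×13.7391 = 21.0217.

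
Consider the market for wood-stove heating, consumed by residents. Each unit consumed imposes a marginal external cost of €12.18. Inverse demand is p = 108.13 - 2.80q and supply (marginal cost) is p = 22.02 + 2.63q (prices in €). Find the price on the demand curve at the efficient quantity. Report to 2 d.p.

Social marginal benefit = demand − MEC = 95.95 - 2.80q.
Set SMB = MC: 95.95 - 2.80q = 22.02 + 2.63q → q* = 13.6151.
Consumer price on the demand curve at q*: 108.13 − 2.80×13.6151 = 70.0077.

P = €70.01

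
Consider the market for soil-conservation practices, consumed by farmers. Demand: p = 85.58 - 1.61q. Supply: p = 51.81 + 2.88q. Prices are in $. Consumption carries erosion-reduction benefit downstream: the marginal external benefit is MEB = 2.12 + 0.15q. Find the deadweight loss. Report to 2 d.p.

DWL = $1.22

Market equilibrium (private): 51.81 + 2.88q = 85.58 - 1.61q → q_m = 7.5212.
Social marginal benefit = demand + MEB = 87.70 - 1.46q.
Set SMB = MC: 87.70 - 1.46q = 51.81 + 2.88q → q* = 8.2696.
The welfare-loss triangle has base |q_m − q*| and height MEB(q_m) (the vertical gap between SMB and MC is zero at q* and MEB at q_m).
DWL = ½ × 0.7484 × 3.2482 = 1.2155.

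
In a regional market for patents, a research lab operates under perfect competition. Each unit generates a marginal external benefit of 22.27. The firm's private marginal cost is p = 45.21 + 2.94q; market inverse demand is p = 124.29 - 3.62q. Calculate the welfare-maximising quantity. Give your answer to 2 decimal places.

Social marginal cost = private MC − MEB = 22.94 + 2.94q.
Set SMC = demand: 22.94 + 2.94q = 124.29 - 3.62q → q* = 15.4497.

q* = 15.45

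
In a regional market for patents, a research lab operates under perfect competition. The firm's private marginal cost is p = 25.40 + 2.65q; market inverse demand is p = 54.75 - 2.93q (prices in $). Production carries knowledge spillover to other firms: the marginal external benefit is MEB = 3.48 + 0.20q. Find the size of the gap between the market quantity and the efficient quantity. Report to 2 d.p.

Market equilibrium (private): 25.40 + 2.65q = 54.75 - 2.93q → q_m = 5.2599.
Social marginal cost = private MC − MEB = 21.92 + 2.45q.
Set SMC = demand: 21.92 + 2.45q = 54.75 - 2.93q → q* = 6.1022.
Gap = |5.2599 − 6.1022| = 0.8423.

0.84 units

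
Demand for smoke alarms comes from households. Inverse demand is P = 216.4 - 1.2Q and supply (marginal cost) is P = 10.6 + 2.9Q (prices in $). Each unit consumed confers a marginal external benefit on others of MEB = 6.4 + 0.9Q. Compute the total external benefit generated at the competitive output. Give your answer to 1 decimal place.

Market equilibrium (private): 10.6 + 2.9Q = 216.4 - 1.2Q → Q_m = 50.1951.
Total external benefit = ∫₀^{Q_m} (6.4 + 0.9Q) dQ = 6.4×50.1951 + ½×0.9×50.1951² = 1455.0453.

$1455.0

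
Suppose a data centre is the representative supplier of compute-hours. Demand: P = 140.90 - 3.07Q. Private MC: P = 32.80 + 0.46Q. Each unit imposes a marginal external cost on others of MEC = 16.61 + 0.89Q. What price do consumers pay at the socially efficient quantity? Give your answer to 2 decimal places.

Social marginal cost = private MC + MEC = 49.41 + 1.35Q.
Set SMC = demand: 49.41 + 1.35Q = 140.90 - 3.07Q → Q* = 20.6991.
Consumer price on the demand curve at Q*: 140.90 − 3.07×20.6991 = 77.3538.

P = 77.35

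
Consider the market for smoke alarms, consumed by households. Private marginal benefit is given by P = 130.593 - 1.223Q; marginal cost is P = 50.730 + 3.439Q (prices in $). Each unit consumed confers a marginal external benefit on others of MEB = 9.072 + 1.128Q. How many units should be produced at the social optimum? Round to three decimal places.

Social marginal benefit = demand + MEB = 139.665 - 0.095Q.
Set SMB = MC: 139.665 - 0.095Q = 50.730 + 3.439Q → Q* = 25.1655.

Q* = 25.166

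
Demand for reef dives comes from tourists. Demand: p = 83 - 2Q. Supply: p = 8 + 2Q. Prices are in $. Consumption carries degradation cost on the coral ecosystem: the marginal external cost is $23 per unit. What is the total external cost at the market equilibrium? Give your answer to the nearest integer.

$431

Market equilibrium (private): 8 + 2Q = 83 - 2Q → Q_m = 18.7500.
Total external cost = MEC × Q_m = 23 × 18.7500 = 431.2500.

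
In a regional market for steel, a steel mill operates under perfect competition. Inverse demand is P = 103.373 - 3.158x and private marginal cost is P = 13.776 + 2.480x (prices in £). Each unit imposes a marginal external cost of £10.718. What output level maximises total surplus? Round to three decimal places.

x* = 13.991

Social marginal cost = private MC + MEC = 24.494 + 2.480x.
Set SMC = demand: 24.494 + 2.480x = 103.373 - 3.158x → x* = 13.9906.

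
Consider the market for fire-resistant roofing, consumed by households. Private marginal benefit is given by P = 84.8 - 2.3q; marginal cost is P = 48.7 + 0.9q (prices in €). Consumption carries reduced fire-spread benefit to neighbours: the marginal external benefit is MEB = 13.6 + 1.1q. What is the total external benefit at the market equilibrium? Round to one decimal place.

€223.4

Market equilibrium (private): 48.7 + 0.9q = 84.8 - 2.3q → q_m = 11.2813.
Total external benefit = ∫₀^{q_m} (13.6 + 1.1q) dq = 13.6×11.2813 + ½×1.1×11.2813² = 223.4229.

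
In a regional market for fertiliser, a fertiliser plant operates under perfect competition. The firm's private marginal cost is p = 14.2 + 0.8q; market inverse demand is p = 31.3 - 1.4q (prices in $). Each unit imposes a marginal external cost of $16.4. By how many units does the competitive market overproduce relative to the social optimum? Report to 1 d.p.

7.5 units

Market equilibrium (private): 14.2 + 0.8q = 31.3 - 1.4q → q_m = 7.7727.
Social marginal cost = private MC + MEC = 30.6 + 0.8q.
Set SMC = demand: 30.6 + 0.8q = 31.3 - 1.4q → q* = 0.3182.
Gap = |7.7727 − 0.3182| = 7.4545.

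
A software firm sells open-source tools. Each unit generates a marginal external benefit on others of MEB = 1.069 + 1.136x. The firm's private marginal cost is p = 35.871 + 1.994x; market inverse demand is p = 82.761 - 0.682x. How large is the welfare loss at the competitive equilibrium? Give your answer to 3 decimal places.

DWL = 142.834

Market equilibrium (private): 35.871 + 1.994x = 82.761 - 0.682x → x_m = 17.5224.
Social marginal cost = private MC − MEB = 34.802 + 0.858x.
Set SMC = demand: 34.802 + 0.858x = 82.761 - 0.682x → x* = 31.1422.
The welfare-loss triangle has base |x_m − x*| and height MEB(x_m) (the vertical gap between SMC and demand is zero at x* and MEB at x_m).
DWL = ½ × 13.6198 × 20.9745 = 142.8342.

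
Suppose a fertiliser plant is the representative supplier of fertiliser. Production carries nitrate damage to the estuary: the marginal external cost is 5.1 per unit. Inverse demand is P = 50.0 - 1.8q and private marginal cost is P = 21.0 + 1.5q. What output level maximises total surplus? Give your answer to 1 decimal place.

q* = 7.2

Social marginal cost = private MC + MEC = 26.1 + 1.5q.
Set SMC = demand: 26.1 + 1.5q = 50.0 - 1.8q → q* = 7.2424.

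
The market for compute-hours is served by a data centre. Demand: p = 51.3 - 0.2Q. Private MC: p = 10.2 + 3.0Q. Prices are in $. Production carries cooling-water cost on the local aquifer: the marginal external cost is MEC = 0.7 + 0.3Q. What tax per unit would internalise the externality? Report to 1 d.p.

Social marginal cost = private MC + MEC = 10.9 + 3.3Q.
Set SMC = demand: 10.9 + 3.3Q = 51.3 - 0.2Q → Q* = 11.5429.
The Pigouvian tax equals MEC at Q*: 0.7 + 0.3×11.5429 = 4.1629.

tax = $4.2 per unit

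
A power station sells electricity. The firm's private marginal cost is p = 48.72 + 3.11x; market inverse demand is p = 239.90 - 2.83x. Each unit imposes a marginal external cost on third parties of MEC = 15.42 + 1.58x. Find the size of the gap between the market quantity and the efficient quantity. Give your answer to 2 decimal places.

8.81 units

Market equilibrium (private): 48.72 + 3.11x = 239.90 - 2.83x → x_m = 32.1852.
Social marginal cost = private MC + MEC = 64.14 + 4.69x.
Set SMC = demand: 64.14 + 4.69x = 239.90 - 2.83x → x* = 23.3723.
Gap = |32.1852 − 23.3723| = 8.8129.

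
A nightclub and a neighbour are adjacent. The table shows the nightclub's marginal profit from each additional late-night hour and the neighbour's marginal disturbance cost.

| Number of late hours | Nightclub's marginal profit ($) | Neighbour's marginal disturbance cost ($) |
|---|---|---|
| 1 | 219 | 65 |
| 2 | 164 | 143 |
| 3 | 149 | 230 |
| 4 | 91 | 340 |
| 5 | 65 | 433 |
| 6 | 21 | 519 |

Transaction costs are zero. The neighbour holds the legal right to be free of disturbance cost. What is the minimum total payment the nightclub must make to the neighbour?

$208

Efficient level: marginal profit ≥ marginal disturbance cost through level 2, so k* = 2.
With the neighbour holding the right, the nightclub must at least compensate total damage at k*: 65 + 143 = 208.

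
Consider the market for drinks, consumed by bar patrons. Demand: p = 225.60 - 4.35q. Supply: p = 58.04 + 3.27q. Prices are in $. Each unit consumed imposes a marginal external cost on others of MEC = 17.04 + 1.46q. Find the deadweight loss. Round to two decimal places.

DWL = $133.00

Market equilibrium (private): 58.04 + 3.27q = 225.60 - 4.35q → q_m = 21.9895.
Social marginal benefit = demand − MEC = 208.56 - 5.81q.
Set SMB = MC: 208.56 - 5.81q = 58.04 + 3.27q → q* = 16.5771.
Height of the DWL triangle at q_m is MC(q_m) − SMB(q_m) = MEC(q_m) = 49.1447.
DWL = ½ × 5.4124 × 49.1447 = 132.9954.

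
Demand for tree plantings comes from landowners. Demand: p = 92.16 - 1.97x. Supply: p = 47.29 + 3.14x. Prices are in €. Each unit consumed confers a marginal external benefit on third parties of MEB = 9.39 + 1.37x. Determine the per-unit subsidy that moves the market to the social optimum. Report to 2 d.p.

Social marginal benefit = demand + MEB = 101.55 - 0.60x.
Set SMB = MC: 101.55 - 0.60x = 47.29 + 3.14x → x* = 14.5080.
The Pigouvian subsidy equals MEB at x*: 9.39 + 1.37×14.5080 = 29.2660.

subsidy = €29.27 per unit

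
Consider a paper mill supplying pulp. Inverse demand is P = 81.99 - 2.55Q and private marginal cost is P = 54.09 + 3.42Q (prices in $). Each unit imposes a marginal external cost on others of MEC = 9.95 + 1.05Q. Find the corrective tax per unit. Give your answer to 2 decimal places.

tax = $12.63 per unit

Social marginal cost = private MC + MEC = 64.04 + 4.47Q.
Set SMC = demand: 64.04 + 4.47Q = 81.99 - 2.55Q → Q* = 2.5570.
The Pigouvian tax equals MEC at Q*: 9.95 + 1.05×2.5570 = 12.6349.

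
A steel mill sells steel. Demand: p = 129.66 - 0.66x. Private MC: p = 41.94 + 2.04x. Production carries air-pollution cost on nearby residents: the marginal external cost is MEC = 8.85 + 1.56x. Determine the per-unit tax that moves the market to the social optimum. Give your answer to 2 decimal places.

Social marginal cost = private MC + MEC = 50.79 + 3.60x.
Set SMC = demand: 50.79 + 3.60x = 129.66 - 0.66x → x* = 18.5141.
The Pigouvian tax equals MEC at x*: 8.85 + 1.56×18.5141 = 37.7320.

tax = 37.73 per unit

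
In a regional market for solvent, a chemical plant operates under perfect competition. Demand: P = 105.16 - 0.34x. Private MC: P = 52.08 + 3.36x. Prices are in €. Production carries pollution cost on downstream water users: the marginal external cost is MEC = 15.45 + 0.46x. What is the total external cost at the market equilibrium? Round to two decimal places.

Market equilibrium (private): 52.08 + 3.36x = 105.16 - 0.34x → x_m = 14.3459.
Total external cost = ∫₀^{x_m} (15.45 + 0.46x) dx = 15.45×14.3459 + ½×0.46×14.3459² = 268.9793.

€268.98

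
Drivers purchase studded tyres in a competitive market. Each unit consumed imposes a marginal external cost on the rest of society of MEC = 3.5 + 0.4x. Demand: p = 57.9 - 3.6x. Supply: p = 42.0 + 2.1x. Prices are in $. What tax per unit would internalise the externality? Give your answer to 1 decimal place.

Social marginal benefit = demand − MEC = 54.4 - 4.0x.
Set SMB = MC: 54.4 - 4.0x = 42.0 + 2.1x → x* = 2.0328.
The Pigouvian tax equals MEC at x*: 3.5 + 0.4×2.0328 = 4.3131.

tax = $4.3 per unit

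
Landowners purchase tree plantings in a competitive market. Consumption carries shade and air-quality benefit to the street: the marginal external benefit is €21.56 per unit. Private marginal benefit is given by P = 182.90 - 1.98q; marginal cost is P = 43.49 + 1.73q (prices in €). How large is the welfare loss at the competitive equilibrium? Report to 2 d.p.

DWL = €62.65

Market equilibrium (private): 43.49 + 1.73q = 182.90 - 1.98q → q_m = 37.5768.
Social marginal benefit = demand + MEB = 204.46 - 1.98q.
Set SMB = MC: 204.46 - 1.98q = 43.49 + 1.73q → q* = 43.3881.
Height of the DWL triangle at q_m is SMB(q_m) − MC(q_m) = MEB(q_m) = 21.5600.
DWL = ½ × 5.8113 × 21.5600 = 62.6458.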